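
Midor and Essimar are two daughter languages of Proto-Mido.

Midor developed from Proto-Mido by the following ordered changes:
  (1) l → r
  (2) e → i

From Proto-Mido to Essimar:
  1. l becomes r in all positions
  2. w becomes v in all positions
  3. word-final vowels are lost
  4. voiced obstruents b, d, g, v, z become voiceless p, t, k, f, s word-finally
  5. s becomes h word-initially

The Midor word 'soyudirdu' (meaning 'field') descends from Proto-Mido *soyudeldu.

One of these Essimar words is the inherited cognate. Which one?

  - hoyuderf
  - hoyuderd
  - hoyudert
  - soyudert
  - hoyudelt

hoyudert

Essimar: *soyudeldu > soyuderdu > soyuderd > soyudert > hoyudert  (by unconditioned shift, apocope, final devoicing, debuccalisation)
Among the options, 'hoyudert' alone shows every Essimar change applied in order.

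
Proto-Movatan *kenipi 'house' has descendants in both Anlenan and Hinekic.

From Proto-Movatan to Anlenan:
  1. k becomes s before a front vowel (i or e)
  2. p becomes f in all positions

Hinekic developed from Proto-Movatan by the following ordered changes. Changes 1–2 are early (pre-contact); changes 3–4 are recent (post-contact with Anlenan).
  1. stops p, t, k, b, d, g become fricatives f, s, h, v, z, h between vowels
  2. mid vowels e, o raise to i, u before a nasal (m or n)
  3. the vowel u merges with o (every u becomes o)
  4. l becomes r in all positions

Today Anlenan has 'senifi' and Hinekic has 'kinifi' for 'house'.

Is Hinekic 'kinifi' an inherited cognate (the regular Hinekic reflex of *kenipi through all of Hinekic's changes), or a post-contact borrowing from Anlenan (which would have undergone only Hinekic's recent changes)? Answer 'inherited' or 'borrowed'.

inherited

If inherited, *kenipi would pass through all of Hinekic's changes:
Hinekic: *kenipi > kenifi > kinifi  (by intervocalic lenition, pre-nasal raising)
If borrowed from Anlenan 'senifi' after the early changes, it would undergo only the recent ones:
  rule 3 (vowel merger): no change (senifi)
  rule 4 (unconditioned shift): no change (senifi)
  ⇒ as a loan: senifi
Hinekic 'kinifi' matches the inherited outcome exactly, so it is an inherited cognate, not a loan.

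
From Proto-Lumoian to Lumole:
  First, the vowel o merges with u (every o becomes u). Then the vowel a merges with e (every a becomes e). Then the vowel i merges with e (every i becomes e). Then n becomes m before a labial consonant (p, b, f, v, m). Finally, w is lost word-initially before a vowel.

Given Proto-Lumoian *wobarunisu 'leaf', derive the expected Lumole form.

uberunesu

Lumole: *wobarunisu > wubarunisu > wuberunisu > wuberunesu > uberunesu  (by vowel merger, vowel merger, vowel merger, glide loss)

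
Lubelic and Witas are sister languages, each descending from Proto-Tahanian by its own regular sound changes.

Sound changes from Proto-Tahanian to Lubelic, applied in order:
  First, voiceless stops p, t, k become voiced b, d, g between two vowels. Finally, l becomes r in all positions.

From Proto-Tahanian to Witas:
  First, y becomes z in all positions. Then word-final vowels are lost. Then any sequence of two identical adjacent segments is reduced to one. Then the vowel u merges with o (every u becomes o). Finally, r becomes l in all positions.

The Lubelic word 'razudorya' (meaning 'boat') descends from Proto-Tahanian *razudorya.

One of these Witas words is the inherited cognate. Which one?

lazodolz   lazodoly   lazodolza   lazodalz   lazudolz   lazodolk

Witas: *razudorya > razudorza > razudorz > razodorz > lazodolz  (by unconditioned shift, apocope, vowel merger, unconditioned shift)
Only 'lazodolz' matches the regular Witas development of *razudorya.

lazodolz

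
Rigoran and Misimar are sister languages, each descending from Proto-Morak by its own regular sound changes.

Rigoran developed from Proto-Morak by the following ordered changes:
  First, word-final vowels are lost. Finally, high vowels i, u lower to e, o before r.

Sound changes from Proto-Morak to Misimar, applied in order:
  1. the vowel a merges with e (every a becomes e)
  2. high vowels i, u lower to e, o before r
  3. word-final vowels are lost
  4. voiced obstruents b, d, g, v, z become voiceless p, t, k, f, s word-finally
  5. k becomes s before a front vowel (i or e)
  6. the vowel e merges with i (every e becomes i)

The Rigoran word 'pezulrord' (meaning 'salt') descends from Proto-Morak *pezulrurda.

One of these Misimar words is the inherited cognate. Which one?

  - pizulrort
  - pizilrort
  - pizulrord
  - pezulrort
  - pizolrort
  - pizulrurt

pizulrort

Misimar: *pezulrurda
  pezulrurda → pezulrurde   [vowel merger]
  pezulrurde → pezulrorde   [pre-rhotic lowering]
  pezulrorde → pezulrord   [apocope]
  pezulrord → pezulrort   [final devoicing]
  pezulrort (rule 5 does not apply)
  pezulrort → pizulrort   [vowel merger]
  giving Misimar pizulrort.
Only 'pizulrort' matches the regular Misimar development of *pezulrurda.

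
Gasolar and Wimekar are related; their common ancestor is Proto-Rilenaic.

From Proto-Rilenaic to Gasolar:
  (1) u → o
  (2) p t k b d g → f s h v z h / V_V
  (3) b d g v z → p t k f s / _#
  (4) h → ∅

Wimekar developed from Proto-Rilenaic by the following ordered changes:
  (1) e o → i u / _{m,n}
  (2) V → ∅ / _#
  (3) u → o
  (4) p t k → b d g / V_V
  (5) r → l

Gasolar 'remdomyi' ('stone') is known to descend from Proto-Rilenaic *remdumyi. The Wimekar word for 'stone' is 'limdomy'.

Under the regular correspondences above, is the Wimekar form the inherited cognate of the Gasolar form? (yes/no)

yes

Derive the expected Wimekar reflex of *remdumyi:
Wimekar: start from *remdumyi.
  rule 1 (pre-nasal raising): remdumyi → rimdumyi
  rule 2 (apocope): rimdumyi → rimdumy
  rule 3 (vowel merger): rimdumy → rimdomy
  rule 4: no change — rimdomy
  rule 5 (unconditioned shift): rimdomy → limdomy
  ⇒ Wimekar limdomy
Wimekar 'limdomy' matches the regular reflex exactly, so the pair is cognate.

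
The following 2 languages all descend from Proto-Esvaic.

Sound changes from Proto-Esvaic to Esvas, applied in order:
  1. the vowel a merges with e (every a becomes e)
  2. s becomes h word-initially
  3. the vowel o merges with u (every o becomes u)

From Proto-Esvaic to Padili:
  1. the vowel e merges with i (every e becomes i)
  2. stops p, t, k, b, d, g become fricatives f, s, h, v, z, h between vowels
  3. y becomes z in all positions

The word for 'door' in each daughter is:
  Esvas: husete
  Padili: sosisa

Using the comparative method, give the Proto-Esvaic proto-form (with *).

Position 6: Esvas has e, Padili has a. Padili preserves a here (none of its changes turn any other segment into a), so the proto-segment is *a.
Position 1: Esvas has h, Padili has s. Taking the neighbouring segments as reconstructed: Esvas h could go back to *s or *h; Padili s can only go back to *s — the one source consistent with every daughter is *s.
Position 4: Esvas has e, Padili has i. Taking the neighbouring segments as reconstructed: Esvas e could go back to *a or *e; Padili i could go back to *e or *i — the one source consistent with every daughter is *e.
Continuing position by position gives *soseta; check it forward:
Esvas: *soseta
  soseta → sosete   [vowel merger]
  sosete → hosete   [debuccalisation]
  hosete → husete   [vowel merger]
  giving Esvas husete.
Padili: *soseta > sosita > sosisa  (by vowel merger, intervocalic lenition)
No other proto-form is consistent with every reflex, so the reconstruction is *soseta.

*soseta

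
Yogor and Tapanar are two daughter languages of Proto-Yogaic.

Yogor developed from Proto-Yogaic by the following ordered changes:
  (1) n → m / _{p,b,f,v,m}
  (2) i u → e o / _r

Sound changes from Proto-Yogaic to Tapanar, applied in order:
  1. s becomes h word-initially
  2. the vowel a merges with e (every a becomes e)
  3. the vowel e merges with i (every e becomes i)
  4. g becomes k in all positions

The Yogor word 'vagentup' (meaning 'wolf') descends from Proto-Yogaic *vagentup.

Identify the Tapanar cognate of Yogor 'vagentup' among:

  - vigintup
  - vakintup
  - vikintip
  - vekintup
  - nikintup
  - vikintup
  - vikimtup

Tapanar: start from *vagentup.
  rule 1: no change — vagentup
  rule 2 (vowel merger): vagentup → vegentup
  rule 3 (vowel merger): vegentup → vigintup
  rule 4 (unconditioned shift): vigintup → vikintup
  ⇒ Tapanar vikintup
The other candidates each miss or misapply at least one Tapanar change.

vikintup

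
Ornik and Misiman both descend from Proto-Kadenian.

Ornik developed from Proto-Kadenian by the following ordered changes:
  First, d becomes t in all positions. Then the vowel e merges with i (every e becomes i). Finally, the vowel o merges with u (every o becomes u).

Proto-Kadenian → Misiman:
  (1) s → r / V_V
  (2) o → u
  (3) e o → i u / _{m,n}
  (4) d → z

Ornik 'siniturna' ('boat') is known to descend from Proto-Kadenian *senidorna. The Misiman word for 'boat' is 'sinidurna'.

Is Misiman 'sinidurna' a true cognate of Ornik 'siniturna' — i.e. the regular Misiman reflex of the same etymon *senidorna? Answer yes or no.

Derive the expected Misiman reflex of *senidorna:
Misiman: start from *senidorna.
  rule 1: no change — senidorna
  rule 2 (vowel merger): senidorna → senidurna
  rule 3 (pre-nasal raising): senidurna → sinidurna
  rule 4 (unconditioned shift): sinidurna → sinizurna
  ⇒ Misiman sinizurna
The regular Misiman reflex would be 'sinizurna', but the attested form is 'sinidurna'. The correspondence is irregular, so they are not cognates (the Misiman form has a different source).

no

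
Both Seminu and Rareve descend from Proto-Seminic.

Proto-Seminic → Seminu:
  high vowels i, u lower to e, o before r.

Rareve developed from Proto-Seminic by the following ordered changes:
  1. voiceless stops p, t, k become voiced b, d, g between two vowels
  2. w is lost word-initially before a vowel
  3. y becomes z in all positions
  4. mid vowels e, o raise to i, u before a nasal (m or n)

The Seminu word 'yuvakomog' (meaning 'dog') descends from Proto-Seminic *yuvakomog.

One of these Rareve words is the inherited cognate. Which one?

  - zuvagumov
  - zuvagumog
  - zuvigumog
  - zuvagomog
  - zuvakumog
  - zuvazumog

Rareve: start from *yuvakomog.
  rule 1 (intervocalic voicing): yuvakomog → yuvagomog
  rule 2: no change — yuvagomog
  rule 3 (unconditioned shift): yuvagomog → zuvagomog
  rule 4 (pre-nasal raising): zuvagomog → zuvagumog
  ⇒ Rareve zuvagumog
Among the options, 'zuvagumog' alone shows every Rareve change applied in order.

zuvagumog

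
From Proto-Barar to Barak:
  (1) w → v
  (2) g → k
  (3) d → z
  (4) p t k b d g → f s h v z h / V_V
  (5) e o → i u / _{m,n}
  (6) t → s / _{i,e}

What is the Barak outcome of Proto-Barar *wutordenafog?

vusorzinafok

Barak: *wutordenafog > vutordenafog > vutordenafok > vutorzenafok > vusorzenafok > vusorzinafok  (by unconditioned shift, unconditioned shift, unconditioned shift, intervocalic lenition, pre-nasal raising)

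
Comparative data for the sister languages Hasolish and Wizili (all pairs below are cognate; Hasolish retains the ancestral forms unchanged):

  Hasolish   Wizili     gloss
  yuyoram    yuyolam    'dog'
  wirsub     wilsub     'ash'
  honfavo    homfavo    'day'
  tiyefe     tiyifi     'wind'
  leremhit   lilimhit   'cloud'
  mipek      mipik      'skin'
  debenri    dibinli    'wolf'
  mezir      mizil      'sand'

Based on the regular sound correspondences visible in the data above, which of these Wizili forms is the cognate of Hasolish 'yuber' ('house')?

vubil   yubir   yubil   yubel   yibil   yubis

yubil

leremhit ~ lilimhit — Hasolish e corresponds to Wizili i after a consonant, before r.
mezir ~ mizil — Hasolish r corresponds to Wizili l word-finally.
Applying these to Hasolish 'yuber':
  yuber → yubir   (e→i after a consonant, before r)
  yubir → yubil   (r→l word-finally)
So the Wizili cognate is 'yubil'.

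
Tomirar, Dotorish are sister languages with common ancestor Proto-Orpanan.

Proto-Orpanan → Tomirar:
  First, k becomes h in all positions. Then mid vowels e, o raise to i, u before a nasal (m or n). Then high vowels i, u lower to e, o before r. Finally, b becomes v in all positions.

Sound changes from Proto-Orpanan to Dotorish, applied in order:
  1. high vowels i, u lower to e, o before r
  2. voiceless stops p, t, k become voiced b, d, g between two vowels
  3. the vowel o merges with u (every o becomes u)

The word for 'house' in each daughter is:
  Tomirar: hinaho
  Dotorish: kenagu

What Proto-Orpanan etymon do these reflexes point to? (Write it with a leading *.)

*kenako

Position 5: Tomirar has h, Dotorish has g. Taking the neighbouring segments as reconstructed: Tomirar h could go back to *k or *h; Dotorish g could go back to *k or *g — the one source consistent with every daughter is *k.
Position 6: Tomirar has o, Dotorish has u. Taking the neighbouring segments as reconstructed: Tomirar o can only go back to *o; Dotorish u could go back to *o or *u — the one source consistent with every daughter is *o.
Position 1: Tomirar has h, Dotorish has k. Dotorish preserves k here (none of its changes turn any other segment into k), so the proto-segment is *k.
Verify the candidate proto-form against each daughter:
Tomirar: *kenako > henaho > hinaho  (by unconditioned shift, pre-nasal raising)
Dotorish: start from *kenako.
  rule 1: no change — kenako
  rule 2 (intervocalic voicing): kenako → kenago
  rule 3 (vowel merger): kenago → kenagu
  ⇒ Dotorish kenagu
*kenako is the unique common source.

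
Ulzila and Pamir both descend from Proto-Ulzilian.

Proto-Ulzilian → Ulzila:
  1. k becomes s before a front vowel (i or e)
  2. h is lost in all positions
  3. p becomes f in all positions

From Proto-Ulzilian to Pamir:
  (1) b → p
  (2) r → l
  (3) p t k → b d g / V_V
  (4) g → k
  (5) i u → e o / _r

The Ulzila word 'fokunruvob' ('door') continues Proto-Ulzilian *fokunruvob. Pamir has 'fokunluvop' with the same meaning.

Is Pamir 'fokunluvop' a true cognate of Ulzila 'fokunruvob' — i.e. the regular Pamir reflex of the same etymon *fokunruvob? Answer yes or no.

Derive the expected Pamir reflex of *fokunruvob:
Pamir: *fokunruvob
  fokunruvob → fokunruvop   [unconditioned shift]
  fokunruvop → fokunluvop   [unconditioned shift]
  fokunluvop → fogunluvop   [intervocalic voicing]
  fogunluvop → fokunluvop   [unconditioned shift]
  fokunluvop (rule 5 does not apply)
  giving Pamir fokunluvop.
Pamir 'fokunluvop' matches the regular reflex exactly, so the pair is cognate.

yes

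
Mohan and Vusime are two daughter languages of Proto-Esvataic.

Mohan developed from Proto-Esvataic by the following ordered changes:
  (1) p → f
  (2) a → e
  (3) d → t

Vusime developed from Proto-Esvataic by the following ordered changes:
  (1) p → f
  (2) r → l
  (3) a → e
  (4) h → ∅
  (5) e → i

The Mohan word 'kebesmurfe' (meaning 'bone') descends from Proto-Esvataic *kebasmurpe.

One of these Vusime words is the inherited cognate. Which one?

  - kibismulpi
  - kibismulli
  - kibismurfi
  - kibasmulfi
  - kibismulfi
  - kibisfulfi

Vusime: *kebasmurpe > kebasmurfe > kebasmulfe > kebesmulfe > kibismulfi  (by unconditioned shift, unconditioned shift, vowel merger, vowel merger)
Among the options, 'kibismulfi' alone shows every Vusime change applied in order.

kibismulfi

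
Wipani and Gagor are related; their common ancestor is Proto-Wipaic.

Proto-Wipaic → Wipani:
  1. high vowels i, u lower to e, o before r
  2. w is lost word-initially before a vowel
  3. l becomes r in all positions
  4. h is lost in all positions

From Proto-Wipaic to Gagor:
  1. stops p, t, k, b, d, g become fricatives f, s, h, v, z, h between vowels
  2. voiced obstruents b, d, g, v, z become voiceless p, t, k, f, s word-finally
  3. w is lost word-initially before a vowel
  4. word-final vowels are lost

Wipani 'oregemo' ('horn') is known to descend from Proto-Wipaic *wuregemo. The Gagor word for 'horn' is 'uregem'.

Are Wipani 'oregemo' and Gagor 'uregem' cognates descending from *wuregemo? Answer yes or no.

Derive the expected Gagor reflex of *wuregemo:
Gagor: *wuregemo
  wuregemo → wurehemo   [intervocalic lenition]
  wurehemo (rule 2 does not apply)
  wurehemo → urehemo   [glide loss]
  urehemo → urehem   [apocope]
  giving Gagor urehem.
The regular Gagor reflex would be 'urehem', but the attested form is 'uregem'. The correspondence is irregular, so they are not cognates (the Gagor form has a different source).

no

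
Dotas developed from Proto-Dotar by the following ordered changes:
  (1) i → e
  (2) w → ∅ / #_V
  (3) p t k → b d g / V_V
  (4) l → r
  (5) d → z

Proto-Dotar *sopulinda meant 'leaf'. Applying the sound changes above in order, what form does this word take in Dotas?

Dotas: *sopulinda > sopulenda > sobulenda > soburenda > soburenza  (by vowel merger, intervocalic voicing, unconditioned shift, unconditioned shift)

soburenza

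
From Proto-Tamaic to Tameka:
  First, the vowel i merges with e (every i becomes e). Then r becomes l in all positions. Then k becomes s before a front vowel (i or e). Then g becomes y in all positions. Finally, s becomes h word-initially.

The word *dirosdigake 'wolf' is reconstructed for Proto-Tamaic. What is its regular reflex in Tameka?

Tameka: *dirosdigake > derosdegake > delosdegake > delosdegase > delosdeyase  (by vowel merger, unconditioned shift, palatalisation, unconditioned shift)

delosdeyase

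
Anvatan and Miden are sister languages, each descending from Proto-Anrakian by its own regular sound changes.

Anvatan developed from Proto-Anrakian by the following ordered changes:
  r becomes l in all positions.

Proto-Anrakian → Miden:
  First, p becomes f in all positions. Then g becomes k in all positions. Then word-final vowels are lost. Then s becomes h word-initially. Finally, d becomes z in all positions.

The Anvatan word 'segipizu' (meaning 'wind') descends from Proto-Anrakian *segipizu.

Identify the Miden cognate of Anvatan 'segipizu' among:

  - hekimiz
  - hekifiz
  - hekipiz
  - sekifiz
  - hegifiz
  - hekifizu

hekifiz

Miden: start from *segipizu.
  rule 1 (unconditioned shift): segipizu → segifizu
  rule 2 (unconditioned shift): segifizu → sekifizu
  rule 3 (apocope): sekifizu → sekifiz
  rule 4 (debuccalisation): sekifiz → hekifiz
  rule 5: no change — hekifiz
  ⇒ Miden hekifiz
Only 'hekifiz' matches the regular Miden development of *segipizu.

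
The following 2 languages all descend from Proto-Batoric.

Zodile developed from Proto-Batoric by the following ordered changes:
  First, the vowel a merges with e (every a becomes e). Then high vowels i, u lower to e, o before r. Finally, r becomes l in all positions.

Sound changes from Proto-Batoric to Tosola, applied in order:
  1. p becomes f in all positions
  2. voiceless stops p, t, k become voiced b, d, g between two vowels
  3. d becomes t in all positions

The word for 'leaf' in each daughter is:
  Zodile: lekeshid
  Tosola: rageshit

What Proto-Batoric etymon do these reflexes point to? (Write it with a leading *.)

*rakeshid

Position 2: Zodile has e, Tosola has a. Tosola preserves a here (none of its changes turn any other segment into a), so the proto-segment is *a.
Position 3: Zodile has k, Tosola has g. Zodile preserves k here (none of its changes turn any other segment into k), so the proto-segment is *k.
This points to *rakeshid. Verify forward in each daughter:
Zodile: *rakeshid
  rakeshid → rekeshid   [vowel merger]
  rekeshid (rule 2 does not apply)
  rekeshid → lekeshid   [unconditioned shift]
  giving Zodile lekeshid.
Tosola: *rakeshid
  rakeshid (rule 1 does not apply)
  rakeshid → rageshid   [intervocalic voicing]
  rageshid → rageshit   [unconditioned shift]
  giving Tosola rageshit.
*rakeshid is the unique common source.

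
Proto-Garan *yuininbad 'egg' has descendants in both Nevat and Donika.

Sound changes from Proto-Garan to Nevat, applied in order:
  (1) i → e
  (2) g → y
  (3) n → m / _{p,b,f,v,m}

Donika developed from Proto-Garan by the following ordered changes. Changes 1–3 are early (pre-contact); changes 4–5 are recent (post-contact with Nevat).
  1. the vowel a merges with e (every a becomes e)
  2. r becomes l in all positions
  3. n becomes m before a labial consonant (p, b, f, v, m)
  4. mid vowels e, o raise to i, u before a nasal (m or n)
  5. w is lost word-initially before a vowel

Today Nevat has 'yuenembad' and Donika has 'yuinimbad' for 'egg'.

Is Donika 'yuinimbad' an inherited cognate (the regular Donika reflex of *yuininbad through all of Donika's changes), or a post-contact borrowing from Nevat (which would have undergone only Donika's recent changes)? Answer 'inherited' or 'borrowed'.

If inherited, *yuininbad would pass through all of Donika's changes:
Donika: *yuininbad
  yuininbad → yuininbed   [vowel merger]
  yuininbed (rule 2 does not apply)
  yuininbed → yuinimbed   [nasal place assimilation]
  yuinimbed (rule 4 does not apply)
  yuinimbed (rule 5 does not apply)
  giving Donika yuinimbed.
If borrowed from Nevat 'yuenembad' after the early changes, it would undergo only the recent ones:
  rule 4 (pre-nasal raising): yuenembad → yuinimbad
  rule 5 (glide loss): no change (yuinimbad)
  ⇒ as a loan: yuinimbad
Donika 'yuinimbad' matches the loan outcome 'yuinimbad', not the inherited 'yuinimbed' — it skipped the early Donika changes, so it was borrowed from Nevat.

borrowed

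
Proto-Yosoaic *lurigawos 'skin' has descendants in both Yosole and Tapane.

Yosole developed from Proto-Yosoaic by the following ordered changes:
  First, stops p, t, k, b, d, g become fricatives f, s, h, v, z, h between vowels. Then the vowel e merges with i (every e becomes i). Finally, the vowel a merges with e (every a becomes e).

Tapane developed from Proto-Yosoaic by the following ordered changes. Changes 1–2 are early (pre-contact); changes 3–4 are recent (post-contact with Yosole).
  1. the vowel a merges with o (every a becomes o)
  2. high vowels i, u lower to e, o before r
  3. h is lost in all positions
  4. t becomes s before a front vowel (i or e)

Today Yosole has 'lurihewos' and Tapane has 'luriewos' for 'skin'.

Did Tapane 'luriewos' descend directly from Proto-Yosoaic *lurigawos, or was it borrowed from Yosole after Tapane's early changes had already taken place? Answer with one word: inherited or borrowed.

If inherited, *lurigawos would pass through all of Tapane's changes:
Tapane: *lurigawos
  lurigawos → lurigowos   [vowel merger]
  lurigowos → lorigowos   [pre-rhotic lowering]
  lorigowos (rule 3 does not apply)
  lorigowos (rule 4 does not apply)
  giving Tapane lorigowos.
If borrowed from Yosole 'lurihewos' after the early changes, it would undergo only the recent ones:
  rule 3 (h-loss): lurihewos → luriewos
  rule 4 (palatalisation): no change (luriewos)
  ⇒ as a loan: luriewos
Tapane 'luriewos' matches the loan outcome 'luriewos', not the inherited 'lorigowos' — it skipped the early Tapane changes, so it was borrowed from Yosole.

borrowed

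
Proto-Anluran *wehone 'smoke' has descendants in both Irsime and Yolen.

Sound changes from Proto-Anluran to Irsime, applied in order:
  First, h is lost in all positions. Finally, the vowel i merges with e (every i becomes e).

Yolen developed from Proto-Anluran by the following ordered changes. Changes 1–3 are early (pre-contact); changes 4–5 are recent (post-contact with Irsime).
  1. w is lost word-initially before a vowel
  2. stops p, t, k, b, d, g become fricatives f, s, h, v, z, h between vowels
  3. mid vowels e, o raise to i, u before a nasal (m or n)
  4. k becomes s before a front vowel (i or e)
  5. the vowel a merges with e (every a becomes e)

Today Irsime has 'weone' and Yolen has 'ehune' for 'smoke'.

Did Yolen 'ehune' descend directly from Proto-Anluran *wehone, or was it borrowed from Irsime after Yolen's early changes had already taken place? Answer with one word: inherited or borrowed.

If inherited, *wehone would pass through all of Yolen's changes:
Yolen: *wehone
  wehone → ehone   [glide loss]
  ehone (rule 2 does not apply)
  ehone → ehune   [pre-nasal raising]
  ehune (rule 4 does not apply)
  ehune (rule 5 does not apply)
  giving Yolen ehune.
If borrowed from Irsime 'weone' after the early changes, it would undergo only the recent ones:
  rule 4 (palatalisation): no change (weone)
  rule 5 (vowel merger): no change (weone)
  ⇒ as a loan: weone
Yolen 'ehune' matches the inherited outcome exactly, so it is an inherited cognate, not a loan.

inherited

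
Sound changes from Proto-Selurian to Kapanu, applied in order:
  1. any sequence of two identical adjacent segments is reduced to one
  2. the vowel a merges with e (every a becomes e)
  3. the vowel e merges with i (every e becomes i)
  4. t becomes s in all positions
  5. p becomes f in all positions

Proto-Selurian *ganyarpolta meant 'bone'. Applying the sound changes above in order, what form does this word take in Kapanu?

Kapanu: start from *ganyarpolta.
  rule 1: no change — ganyarpolta
  rule 2 (vowel merger): ganyarpolta → genyerpolte
  rule 3 (vowel merger): genyerpolte → ginyirpolti
  rule 4 (unconditioned shift): ginyirpolti → ginyirpolsi
  rule 5 (unconditioned shift): ginyirpolsi → ginyirfolsi
  ⇒ Kapanu ginyirfolsi

ginyirfolsi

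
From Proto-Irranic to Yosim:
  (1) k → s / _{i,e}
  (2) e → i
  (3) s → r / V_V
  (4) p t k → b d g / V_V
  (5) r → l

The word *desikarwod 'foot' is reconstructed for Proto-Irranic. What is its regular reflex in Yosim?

diligalwod

Yosim: start from *desikarwod.
  rule 1: no change — desikarwod
  rule 2 (vowel merger): desikarwod → disikarwod
  rule 3 (rhotacism): disikarwod → dirikarwod
  rule 4 (intervocalic voicing): dirikarwod → dirigarwod
  rule 5 (unconditioned shift): dirigarwod → diligalwod
  ⇒ Yosim diligalwod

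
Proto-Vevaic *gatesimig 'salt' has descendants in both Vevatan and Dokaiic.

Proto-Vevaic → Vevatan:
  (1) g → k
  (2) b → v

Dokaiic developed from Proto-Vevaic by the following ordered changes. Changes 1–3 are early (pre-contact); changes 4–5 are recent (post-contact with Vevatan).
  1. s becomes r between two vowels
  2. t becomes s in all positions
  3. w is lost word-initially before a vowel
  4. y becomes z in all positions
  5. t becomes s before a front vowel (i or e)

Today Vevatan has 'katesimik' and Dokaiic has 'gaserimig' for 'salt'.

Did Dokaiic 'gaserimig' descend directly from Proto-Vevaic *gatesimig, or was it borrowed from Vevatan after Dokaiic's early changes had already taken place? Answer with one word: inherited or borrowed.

inherited

If inherited, *gatesimig would pass through all of Dokaiic's changes:
Dokaiic: *gatesimig > gaterimig > gaserimig  (by rhotacism, unconditioned shift)
If borrowed from Vevatan 'katesimik' after the early changes, it would undergo only the recent ones:
  rule 4 (unconditioned shift): no change (katesimik)
  rule 5 (palatalisation): katesimik → kasesimik
  ⇒ as a loan: kasesimik
Dokaiic 'gaserimig' matches the inherited outcome exactly, so it is an inherited cognate, not a loan.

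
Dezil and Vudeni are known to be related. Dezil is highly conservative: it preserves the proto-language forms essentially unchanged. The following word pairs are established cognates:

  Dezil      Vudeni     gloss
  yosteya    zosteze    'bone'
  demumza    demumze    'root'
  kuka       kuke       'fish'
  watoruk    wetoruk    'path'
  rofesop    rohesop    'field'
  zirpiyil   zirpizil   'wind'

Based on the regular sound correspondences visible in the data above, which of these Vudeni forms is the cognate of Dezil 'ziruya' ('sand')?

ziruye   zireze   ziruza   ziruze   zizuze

yosteya ~ zosteze — Dezil y corresponds to Vudeni z between vowels (before a back vowel).
yosteya ~ zosteze, demumza ~ demumze — Dezil a corresponds to Vudeni e word-finally.
Applying these to Dezil 'ziruya':
  ziruya → ziruza   (y→z between vowels (before a back vowel))
  ziruza → ziruze   (a→e word-finally)
So the Vudeni cognate is 'ziruze'.

ziruze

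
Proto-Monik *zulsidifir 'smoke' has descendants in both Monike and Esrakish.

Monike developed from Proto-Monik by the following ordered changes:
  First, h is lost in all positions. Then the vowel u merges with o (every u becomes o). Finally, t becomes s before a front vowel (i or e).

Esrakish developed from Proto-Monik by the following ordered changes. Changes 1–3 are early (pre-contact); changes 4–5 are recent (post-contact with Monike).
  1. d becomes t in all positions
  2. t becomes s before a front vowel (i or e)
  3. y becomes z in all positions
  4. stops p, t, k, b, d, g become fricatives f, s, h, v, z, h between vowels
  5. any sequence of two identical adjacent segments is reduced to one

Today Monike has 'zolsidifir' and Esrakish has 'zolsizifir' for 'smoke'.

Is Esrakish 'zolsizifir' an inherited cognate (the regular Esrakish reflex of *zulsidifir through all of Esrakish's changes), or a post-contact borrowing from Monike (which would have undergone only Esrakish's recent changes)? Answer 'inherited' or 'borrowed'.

borrowed

If inherited, *zulsidifir would pass through all of Esrakish's changes:
Esrakish: *zulsidifir
  zulsidifir → zulsitifir   [unconditioned shift]
  zulsitifir → zulsisifir   [palatalisation]
  zulsisifir (rule 3 does not apply)
  zulsisifir (rule 4 does not apply)
  zulsisifir (rule 5 does not apply)
  giving Esrakish zulsisifir.
If borrowed from Monike 'zolsidifir' after the early changes, it would undergo only the recent ones:
  rule 4 (intervocalic lenition): zolsidifir → zolsizifir
  rule 5 (degemination): no change (zolsizifir)
  ⇒ as a loan: zolsizifir
Esrakish 'zolsizifir' matches the loan outcome 'zolsizifir', not the inherited 'zulsisifir' — it skipped the early Esrakish changes, so it was borrowed from Monike.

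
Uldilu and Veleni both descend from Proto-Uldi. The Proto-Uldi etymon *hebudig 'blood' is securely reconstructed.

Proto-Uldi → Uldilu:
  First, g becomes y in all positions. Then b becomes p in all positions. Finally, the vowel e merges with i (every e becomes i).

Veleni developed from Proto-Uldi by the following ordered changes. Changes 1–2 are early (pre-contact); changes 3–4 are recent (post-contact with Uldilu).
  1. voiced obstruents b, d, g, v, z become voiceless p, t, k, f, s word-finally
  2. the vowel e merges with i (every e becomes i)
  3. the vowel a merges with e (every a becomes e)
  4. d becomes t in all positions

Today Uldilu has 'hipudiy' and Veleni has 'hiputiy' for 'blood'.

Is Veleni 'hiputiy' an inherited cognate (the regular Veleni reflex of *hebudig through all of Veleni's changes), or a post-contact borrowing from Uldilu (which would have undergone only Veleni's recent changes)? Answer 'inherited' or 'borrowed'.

borrowed

If inherited, *hebudig would pass through all of Veleni's changes:
Veleni: *hebudig > hebudik > hibudik > hibutik  (by final devoicing, vowel merger, unconditioned shift)
If borrowed from Uldilu 'hipudiy' after the early changes, it would undergo only the recent ones:
  rule 3 (vowel merger): no change (hipudiy)
  rule 4 (unconditioned shift): hipudiy → hiputiy
  ⇒ as a loan: hiputiy
Veleni 'hiputiy' matches the loan outcome 'hiputiy', not the inherited 'hibutik' — it skipped the early Veleni changes, so it was borrowed from Uldilu.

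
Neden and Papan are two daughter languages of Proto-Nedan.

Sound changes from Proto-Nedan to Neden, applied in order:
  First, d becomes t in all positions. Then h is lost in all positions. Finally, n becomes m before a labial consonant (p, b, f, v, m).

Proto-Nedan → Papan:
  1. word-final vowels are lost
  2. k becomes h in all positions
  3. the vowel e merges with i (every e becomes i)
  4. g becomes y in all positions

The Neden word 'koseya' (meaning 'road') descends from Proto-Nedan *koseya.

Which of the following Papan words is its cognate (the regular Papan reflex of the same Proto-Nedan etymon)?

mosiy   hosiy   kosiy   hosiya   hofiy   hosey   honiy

hosiy

Papan: *koseya
  koseya → kosey   [apocope]
  kosey → hosey   [unconditioned shift]
  hosey → hosiy   [vowel merger]
  hosiy (rule 4 does not apply)
  giving Papan hosiy.
The other candidates each miss or misapply at least one Papan change.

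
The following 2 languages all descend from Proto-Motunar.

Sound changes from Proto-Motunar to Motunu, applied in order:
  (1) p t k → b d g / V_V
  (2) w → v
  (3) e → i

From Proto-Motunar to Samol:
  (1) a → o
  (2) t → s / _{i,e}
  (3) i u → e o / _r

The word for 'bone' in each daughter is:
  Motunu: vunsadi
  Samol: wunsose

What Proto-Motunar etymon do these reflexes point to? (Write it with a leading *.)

*wunsate

Position 7: Motunu has i, Samol has e. Taking the neighbouring segments as reconstructed: Motunu i could go back to *e or *i; Samol e can only go back to *e — the one source consistent with every daughter is *e.
Position 6: Motunu has d, Samol has s. Taking the neighbouring segments as reconstructed: Motunu d could go back to *t or *d; Samol s could go back to *t or *s — the one source consistent with every daughter is *t.
Position 5: Motunu has a, Samol has o. Motunu preserves a here (none of its changes turn any other segment into a), so the proto-segment is *a.
This points to *wunsate. Verify forward in each daughter:
Motunu: *wunsate > wunsade > vunsade > vunsadi  (by intervocalic voicing, unconditioned shift, vowel merger)
Samol: start from *wunsate.
  rule 1 (vowel merger): wunsate → wunsote
  rule 2 (palatalisation): wunsote → wunsose
  rule 3: no change — wunsose
  ⇒ Samol wunsose
*wunsate is the unique common source.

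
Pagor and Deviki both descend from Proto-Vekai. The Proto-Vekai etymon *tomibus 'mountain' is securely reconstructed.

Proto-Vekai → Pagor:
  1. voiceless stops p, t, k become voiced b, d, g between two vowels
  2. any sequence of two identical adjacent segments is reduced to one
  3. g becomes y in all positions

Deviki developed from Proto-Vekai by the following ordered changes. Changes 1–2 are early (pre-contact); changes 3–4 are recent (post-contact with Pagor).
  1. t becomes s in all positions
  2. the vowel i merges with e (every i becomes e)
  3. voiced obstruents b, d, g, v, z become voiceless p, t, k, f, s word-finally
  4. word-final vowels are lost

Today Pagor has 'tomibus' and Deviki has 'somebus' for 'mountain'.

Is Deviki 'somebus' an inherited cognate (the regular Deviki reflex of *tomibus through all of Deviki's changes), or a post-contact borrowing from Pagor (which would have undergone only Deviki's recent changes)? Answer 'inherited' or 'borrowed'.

inherited

If inherited, *tomibus would pass through all of Deviki's changes:
Deviki: start from *tomibus.
  rule 1 (unconditioned shift): tomibus → somibus
  rule 2 (vowel merger): somibus → somebus
  rule 3: no change — somebus
  rule 4: no change — somebus
  ⇒ Deviki somebus
If borrowed from Pagor 'tomibus' after the early changes, it would undergo only the recent ones:
  rule 3 (final devoicing): no change (tomibus)
  rule 4 (apocope): no change (tomibus)
  ⇒ as a loan: tomibus
Deviki 'somebus' matches the inherited outcome exactly, so it is an inherited cognate, not a loan.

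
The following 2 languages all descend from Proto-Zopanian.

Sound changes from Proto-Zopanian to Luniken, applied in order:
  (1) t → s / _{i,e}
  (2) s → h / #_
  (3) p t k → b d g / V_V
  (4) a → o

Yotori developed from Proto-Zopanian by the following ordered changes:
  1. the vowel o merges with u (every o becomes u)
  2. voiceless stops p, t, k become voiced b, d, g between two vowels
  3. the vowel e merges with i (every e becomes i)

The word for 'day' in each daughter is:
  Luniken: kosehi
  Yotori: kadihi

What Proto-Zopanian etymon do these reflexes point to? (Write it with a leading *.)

*katehi

Position 2: Luniken has o, Yotori has a. Yotori preserves a here (none of its changes turn any other segment into a), so the proto-segment is *a.
Position 3: Luniken has s, Yotori has d. Taking the neighbouring segments as reconstructed: Luniken s could go back to *t or *s; Yotori d could go back to *t or *d — the one source consistent with every daughter is *t.
This points to *katehi. Verify forward in each daughter:
Luniken: *katehi
  katehi → kasehi   [palatalisation]
  kasehi (rule 2 does not apply)
  kasehi (rule 3 does not apply)
  kasehi → kosehi   [vowel merger]
  giving Luniken kosehi.
Yotori: start from *katehi.
  rule 1: no change — katehi
  rule 2 (intervocalic voicing): katehi → kadehi
  rule 3 (vowel merger): kadehi → kadihi
  ⇒ Yotori kadihi
Only *katehi yields all of Luniken kosehi, Yotori kadihi.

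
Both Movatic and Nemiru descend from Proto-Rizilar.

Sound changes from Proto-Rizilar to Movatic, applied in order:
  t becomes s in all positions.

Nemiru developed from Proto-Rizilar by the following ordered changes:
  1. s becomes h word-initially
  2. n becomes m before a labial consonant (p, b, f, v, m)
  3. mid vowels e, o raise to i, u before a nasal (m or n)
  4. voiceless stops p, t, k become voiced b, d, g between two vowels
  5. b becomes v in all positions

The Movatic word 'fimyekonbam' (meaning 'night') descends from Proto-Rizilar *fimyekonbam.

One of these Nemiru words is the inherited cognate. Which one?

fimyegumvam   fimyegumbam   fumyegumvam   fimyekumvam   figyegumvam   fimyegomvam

fimyegumvam

Nemiru: *fimyekonbam > fimyekombam > fimyekumbam > fimyegumbam > fimyegumvam  (by nasal place assimilation, pre-nasal raising, intervocalic voicing, unconditioned shift)
Only 'fimyegumvam' matches the regular Nemiru development of *fimyekonbam.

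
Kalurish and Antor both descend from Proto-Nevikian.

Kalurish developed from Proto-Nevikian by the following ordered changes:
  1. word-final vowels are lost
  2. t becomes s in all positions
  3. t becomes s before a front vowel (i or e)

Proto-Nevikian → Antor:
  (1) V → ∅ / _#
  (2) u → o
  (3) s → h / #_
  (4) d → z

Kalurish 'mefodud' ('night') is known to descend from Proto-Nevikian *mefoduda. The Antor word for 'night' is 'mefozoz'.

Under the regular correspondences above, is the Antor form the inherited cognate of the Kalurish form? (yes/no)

Derive the expected Antor reflex of *mefoduda:
Antor: *mefoduda > mefodud > mefodod > mefozoz  (by apocope, vowel merger, unconditioned shift)
Antor 'mefozoz' matches the regular reflex exactly, so the pair is cognate.

yes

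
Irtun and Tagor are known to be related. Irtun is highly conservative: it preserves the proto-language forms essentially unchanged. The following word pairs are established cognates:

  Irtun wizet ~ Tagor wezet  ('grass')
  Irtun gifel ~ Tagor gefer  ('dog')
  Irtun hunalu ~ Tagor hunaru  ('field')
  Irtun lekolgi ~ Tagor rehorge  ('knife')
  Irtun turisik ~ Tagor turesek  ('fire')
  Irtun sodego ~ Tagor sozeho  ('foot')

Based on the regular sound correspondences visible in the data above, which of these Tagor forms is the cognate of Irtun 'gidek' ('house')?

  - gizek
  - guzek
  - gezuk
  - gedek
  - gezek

gezek

wizet ~ wezet, turisik ~ turesek — Irtun i corresponds to Tagor e after a consonant, before a consonant other than r, m, n, p, b, f, v.
sodego ~ sozeho — Irtun d corresponds to Tagor z between vowels (before a front vowel).
Applying these to Irtun 'gidek':
  gidek → gedek   (i→e after a consonant, before a consonant other than r, m, n, p, b, f, v)
  gedek → gezek   (d→z between vowels (before a front vowel))
So the Tagor cognate is 'gezek'.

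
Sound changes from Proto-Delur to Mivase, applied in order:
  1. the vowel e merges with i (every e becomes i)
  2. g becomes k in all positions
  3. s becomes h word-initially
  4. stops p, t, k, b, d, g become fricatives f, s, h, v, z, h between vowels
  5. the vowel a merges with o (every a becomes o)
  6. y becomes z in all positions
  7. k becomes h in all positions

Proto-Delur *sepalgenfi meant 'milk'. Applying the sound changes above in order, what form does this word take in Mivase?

Mivase: *sepalgenfi > sipalginfi > sipalkinfi > hipalkinfi > hifalkinfi > hifolkinfi > hifolhinfi  (by vowel merger, unconditioned shift, debuccalisation, intervocalic lenition, vowel merger, unconditioned shift)

hifolhinfi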